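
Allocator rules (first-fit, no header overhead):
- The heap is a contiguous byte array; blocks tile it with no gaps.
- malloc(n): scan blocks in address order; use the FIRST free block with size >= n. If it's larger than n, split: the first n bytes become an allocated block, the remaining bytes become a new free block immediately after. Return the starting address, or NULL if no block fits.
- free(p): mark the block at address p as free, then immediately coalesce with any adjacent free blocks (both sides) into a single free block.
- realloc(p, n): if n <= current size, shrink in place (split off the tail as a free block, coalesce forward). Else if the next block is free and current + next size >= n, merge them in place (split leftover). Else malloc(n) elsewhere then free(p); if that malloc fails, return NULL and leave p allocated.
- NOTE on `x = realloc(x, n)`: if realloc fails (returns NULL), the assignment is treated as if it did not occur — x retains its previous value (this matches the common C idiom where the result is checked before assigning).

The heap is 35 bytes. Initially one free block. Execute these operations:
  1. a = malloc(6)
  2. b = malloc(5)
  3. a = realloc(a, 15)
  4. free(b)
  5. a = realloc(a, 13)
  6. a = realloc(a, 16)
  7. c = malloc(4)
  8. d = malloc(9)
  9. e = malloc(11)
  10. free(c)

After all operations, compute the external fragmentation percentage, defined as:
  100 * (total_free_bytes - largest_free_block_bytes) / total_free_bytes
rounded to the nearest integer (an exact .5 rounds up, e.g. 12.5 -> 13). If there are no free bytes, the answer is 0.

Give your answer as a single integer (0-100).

Op 1: a = malloc(6) -> a = 0; heap: [0-5 ALLOC][6-34 FREE]
Op 2: b = malloc(5) -> b = 6; heap: [0-5 ALLOC][6-10 ALLOC][11-34 FREE]
Op 3: a = realloc(a, 15) -> a = 11; heap: [0-5 FREE][6-10 ALLOC][11-25 ALLOC][26-34 FREE]
Op 4: free(b) -> (freed b); heap: [0-10 FREE][11-25 ALLOC][26-34 FREE]
Op 5: a = realloc(a, 13) -> a = 11; heap: [0-10 FREE][11-23 ALLOC][24-34 FREE]
Op 6: a = realloc(a, 16) -> a = 11; heap: [0-10 FREE][11-26 ALLOC][27-34 FREE]
Op 7: c = malloc(4) -> c = 0; heap: [0-3 ALLOC][4-10 FREE][11-26 ALLOC][27-34 FREE]
Op 8: d = malloc(9) -> d = NULL; heap: [0-3 ALLOC][4-10 FREE][11-26 ALLOC][27-34 FREE]
Op 9: e = malloc(11) -> e = NULL; heap: [0-3 ALLOC][4-10 FREE][11-26 ALLOC][27-34 FREE]
Op 10: free(c) -> (freed c); heap: [0-10 FREE][11-26 ALLOC][27-34 FREE]
Free blocks: [11 8] total_free=19 largest=11 -> 100*(19-11)/19 = 800/19 ≈ 42.105 -> rounds to 42

Answer: 42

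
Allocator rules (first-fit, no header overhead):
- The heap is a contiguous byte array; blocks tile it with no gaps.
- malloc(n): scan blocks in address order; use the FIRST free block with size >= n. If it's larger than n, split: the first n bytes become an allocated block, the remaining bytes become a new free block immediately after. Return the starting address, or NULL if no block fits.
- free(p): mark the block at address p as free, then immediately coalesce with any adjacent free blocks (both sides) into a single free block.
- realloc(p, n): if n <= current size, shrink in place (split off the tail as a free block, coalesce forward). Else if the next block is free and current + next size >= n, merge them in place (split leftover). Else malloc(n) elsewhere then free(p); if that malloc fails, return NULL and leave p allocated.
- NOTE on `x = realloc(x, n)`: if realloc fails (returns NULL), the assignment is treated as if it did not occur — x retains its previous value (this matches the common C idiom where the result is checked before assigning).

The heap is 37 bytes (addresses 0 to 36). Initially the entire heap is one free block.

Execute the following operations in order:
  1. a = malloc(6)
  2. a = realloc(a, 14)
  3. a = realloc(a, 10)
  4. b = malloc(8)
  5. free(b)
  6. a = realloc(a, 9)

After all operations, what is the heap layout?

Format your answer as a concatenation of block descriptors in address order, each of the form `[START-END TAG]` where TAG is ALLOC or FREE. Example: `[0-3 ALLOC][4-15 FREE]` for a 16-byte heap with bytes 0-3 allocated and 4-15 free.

Answer: [0-8 ALLOC][9-36 FREE]

Derivation:
Op 1: a = malloc(6) -> a = 0; heap: [0-5 ALLOC][6-36 FREE]
Op 2: a = realloc(a, 14) -> a = 0; heap: [0-13 ALLOC][14-36 FREE]
Op 3: a = realloc(a, 10) -> a = 0; heap: [0-9 ALLOC][10-36 FREE]
Op 4: b = malloc(8) -> b = 10; heap: [0-9 ALLOC][10-17 ALLOC][18-36 FREE]
Op 5: free(b) -> (freed b); heap: [0-9 ALLOC][10-36 FREE]
Op 6: a = realloc(a, 9) -> a = 0; heap: [0-8 ALLOC][9-36 FREE]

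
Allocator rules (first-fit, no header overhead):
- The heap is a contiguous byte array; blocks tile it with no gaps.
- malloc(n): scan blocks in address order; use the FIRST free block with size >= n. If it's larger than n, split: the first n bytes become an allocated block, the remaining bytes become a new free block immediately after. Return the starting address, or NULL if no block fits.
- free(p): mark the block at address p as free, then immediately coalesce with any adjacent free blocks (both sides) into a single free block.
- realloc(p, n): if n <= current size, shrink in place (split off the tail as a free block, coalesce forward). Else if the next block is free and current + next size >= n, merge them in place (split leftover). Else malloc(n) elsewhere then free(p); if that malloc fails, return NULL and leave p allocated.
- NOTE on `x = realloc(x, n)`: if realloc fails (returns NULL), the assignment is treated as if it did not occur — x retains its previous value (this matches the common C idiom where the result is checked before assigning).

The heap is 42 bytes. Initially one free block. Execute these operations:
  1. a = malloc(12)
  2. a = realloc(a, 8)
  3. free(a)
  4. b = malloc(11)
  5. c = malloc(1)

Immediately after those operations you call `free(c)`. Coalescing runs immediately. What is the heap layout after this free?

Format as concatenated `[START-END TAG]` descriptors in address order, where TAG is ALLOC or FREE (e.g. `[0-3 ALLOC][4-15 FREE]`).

Op 1: a = malloc(12) -> a = 0; heap: [0-11 ALLOC][12-41 FREE]
Op 2: a = realloc(a, 8) -> a = 0; heap: [0-7 ALLOC][8-41 FREE]
Op 3: free(a) -> (freed a); heap: [0-41 FREE]
Op 4: b = malloc(11) -> b = 0; heap: [0-10 ALLOC][11-41 FREE]
Op 5: c = malloc(1) -> c = 11; heap: [0-10 ALLOC][11-11 ALLOC][12-41 FREE]
free(c): c = 11 -> block [11-11 ALLOC]; mark free, coalesce with adjacent free neighbors -> [0-10 ALLOC][11-41 FREE]

Answer: [0-10 ALLOC][11-41 FREE]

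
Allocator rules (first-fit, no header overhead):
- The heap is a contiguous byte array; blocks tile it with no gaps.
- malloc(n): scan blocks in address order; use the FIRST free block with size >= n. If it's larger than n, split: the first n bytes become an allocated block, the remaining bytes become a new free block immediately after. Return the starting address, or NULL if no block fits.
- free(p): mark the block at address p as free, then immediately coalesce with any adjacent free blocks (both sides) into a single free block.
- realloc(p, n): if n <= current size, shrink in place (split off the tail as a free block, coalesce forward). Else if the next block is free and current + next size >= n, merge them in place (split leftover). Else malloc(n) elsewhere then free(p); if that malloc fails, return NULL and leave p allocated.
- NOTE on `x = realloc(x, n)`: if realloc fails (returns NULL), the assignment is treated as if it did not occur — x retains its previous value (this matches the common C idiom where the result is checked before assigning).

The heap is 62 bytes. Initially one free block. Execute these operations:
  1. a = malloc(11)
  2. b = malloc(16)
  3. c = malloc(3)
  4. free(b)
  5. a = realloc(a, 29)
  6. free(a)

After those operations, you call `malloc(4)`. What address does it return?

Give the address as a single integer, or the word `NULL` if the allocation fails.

Answer: 0

Derivation:
Op 1: a = malloc(11) -> a = 0; heap: [0-10 ALLOC][11-61 FREE]
Op 2: b = malloc(16) -> b = 11; heap: [0-10 ALLOC][11-26 ALLOC][27-61 FREE]
Op 3: c = malloc(3) -> c = 27; heap: [0-10 ALLOC][11-26 ALLOC][27-29 ALLOC][30-61 FREE]
Op 4: free(b) -> (freed b); heap: [0-10 ALLOC][11-26 FREE][27-29 ALLOC][30-61 FREE]
Op 5: a = realloc(a, 29) -> a = 30; heap: [0-26 FREE][27-29 ALLOC][30-58 ALLOC][59-61 FREE]
Op 6: free(a) -> (freed a); heap: [0-26 FREE][27-29 ALLOC][30-61 FREE]
malloc(4): first-fit scan over [0-26 FREE][27-29 ALLOC][30-61 FREE] -> 0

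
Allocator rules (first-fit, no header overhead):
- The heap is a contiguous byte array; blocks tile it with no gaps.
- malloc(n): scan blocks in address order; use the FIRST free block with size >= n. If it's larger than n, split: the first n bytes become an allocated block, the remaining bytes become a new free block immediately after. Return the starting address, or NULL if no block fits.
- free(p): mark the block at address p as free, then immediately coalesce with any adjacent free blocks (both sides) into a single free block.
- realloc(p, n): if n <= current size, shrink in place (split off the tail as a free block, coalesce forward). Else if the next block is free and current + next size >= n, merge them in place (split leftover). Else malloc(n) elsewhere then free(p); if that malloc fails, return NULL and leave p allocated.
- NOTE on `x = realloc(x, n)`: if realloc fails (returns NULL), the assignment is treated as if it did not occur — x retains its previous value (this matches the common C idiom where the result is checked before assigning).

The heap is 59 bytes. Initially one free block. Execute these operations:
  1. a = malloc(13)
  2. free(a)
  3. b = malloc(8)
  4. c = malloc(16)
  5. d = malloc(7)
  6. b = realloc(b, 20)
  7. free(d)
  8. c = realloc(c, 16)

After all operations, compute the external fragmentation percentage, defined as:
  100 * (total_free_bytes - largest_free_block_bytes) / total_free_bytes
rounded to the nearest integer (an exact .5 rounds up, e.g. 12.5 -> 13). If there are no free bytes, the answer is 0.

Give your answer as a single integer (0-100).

Answer: 65

Derivation:
Op 1: a = malloc(13) -> a = 0; heap: [0-12 ALLOC][13-58 FREE]
Op 2: free(a) -> (freed a); heap: [0-58 FREE]
Op 3: b = malloc(8) -> b = 0; heap: [0-7 ALLOC][8-58 FREE]
Op 4: c = malloc(16) -> c = 8; heap: [0-7 ALLOC][8-23 ALLOC][24-58 FREE]
Op 5: d = malloc(7) -> d = 24; heap: [0-7 ALLOC][8-23 ALLOC][24-30 ALLOC][31-58 FREE]
Op 6: b = realloc(b, 20) -> b = 31; heap: [0-7 FREE][8-23 ALLOC][24-30 ALLOC][31-50 ALLOC][51-58 FREE]
Op 7: free(d) -> (freed d); heap: [0-7 FREE][8-23 ALLOC][24-30 FREE][31-50 ALLOC][51-58 FREE]
Op 8: c = realloc(c, 16) -> c = 8; heap: [0-7 FREE][8-23 ALLOC][24-30 FREE][31-50 ALLOC][51-58 FREE]
Free blocks: [8 7 8] total_free=23 largest=8 -> 100*(23-8)/23 = 1500/23 ≈ 65.217 -> rounds to 65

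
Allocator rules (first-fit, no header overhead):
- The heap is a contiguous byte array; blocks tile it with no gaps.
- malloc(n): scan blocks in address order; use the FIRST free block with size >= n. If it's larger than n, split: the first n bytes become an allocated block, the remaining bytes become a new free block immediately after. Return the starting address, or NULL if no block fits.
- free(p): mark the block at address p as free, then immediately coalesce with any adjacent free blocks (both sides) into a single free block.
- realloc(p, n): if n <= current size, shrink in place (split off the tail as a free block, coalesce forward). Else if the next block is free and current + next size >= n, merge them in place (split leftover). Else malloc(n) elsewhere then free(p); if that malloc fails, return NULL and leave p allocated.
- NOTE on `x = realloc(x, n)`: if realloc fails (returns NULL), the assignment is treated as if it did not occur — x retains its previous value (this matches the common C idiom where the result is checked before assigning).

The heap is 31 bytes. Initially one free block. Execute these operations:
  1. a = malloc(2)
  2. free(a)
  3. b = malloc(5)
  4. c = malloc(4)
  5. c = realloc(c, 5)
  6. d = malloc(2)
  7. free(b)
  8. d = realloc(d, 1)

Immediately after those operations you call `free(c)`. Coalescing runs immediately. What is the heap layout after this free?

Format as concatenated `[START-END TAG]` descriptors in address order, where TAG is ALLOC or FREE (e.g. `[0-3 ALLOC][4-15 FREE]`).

Op 1: a = malloc(2) -> a = 0; heap: [0-1 ALLOC][2-30 FREE]
Op 2: free(a) -> (freed a); heap: [0-30 FREE]
Op 3: b = malloc(5) -> b = 0; heap: [0-4 ALLOC][5-30 FREE]
Op 4: c = malloc(4) -> c = 5; heap: [0-4 ALLOC][5-8 ALLOC][9-30 FREE]
Op 5: c = realloc(c, 5) -> c = 5; heap: [0-4 ALLOC][5-9 ALLOC][10-30 FREE]
Op 6: d = malloc(2) -> d = 10; heap: [0-4 ALLOC][5-9 ALLOC][10-11 ALLOC][12-30 FREE]
Op 7: free(b) -> (freed b); heap: [0-4 FREE][5-9 ALLOC][10-11 ALLOC][12-30 FREE]
Op 8: d = realloc(d, 1) -> d = 10; heap: [0-4 FREE][5-9 ALLOC][10-10 ALLOC][11-30 FREE]
free(c): c = 5 -> block [5-9 ALLOC]; mark free, coalesce with adjacent free neighbors -> [0-9 FREE][10-10 ALLOC][11-30 FREE]

Answer: [0-9 FREE][10-10 ALLOC][11-30 FREE]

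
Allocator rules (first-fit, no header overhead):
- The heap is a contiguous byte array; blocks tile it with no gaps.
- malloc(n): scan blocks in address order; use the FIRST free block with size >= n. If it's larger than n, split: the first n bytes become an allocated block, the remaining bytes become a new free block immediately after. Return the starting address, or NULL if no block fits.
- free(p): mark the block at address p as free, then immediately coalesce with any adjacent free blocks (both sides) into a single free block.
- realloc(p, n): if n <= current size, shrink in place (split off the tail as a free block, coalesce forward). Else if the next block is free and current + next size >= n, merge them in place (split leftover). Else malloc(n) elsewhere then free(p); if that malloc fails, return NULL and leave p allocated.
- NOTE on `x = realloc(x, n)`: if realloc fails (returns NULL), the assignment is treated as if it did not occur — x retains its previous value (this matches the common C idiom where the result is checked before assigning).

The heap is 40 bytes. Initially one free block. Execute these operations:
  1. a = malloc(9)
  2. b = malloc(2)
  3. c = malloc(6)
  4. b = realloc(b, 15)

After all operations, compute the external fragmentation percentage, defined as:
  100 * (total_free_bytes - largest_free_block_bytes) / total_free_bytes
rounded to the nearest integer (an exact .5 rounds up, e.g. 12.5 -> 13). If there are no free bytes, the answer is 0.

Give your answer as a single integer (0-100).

Answer: 20

Derivation:
Op 1: a = malloc(9) -> a = 0; heap: [0-8 ALLOC][9-39 FREE]
Op 2: b = malloc(2) -> b = 9; heap: [0-8 ALLOC][9-10 ALLOC][11-39 FREE]
Op 3: c = malloc(6) -> c = 11; heap: [0-8 ALLOC][9-10 ALLOC][11-16 ALLOC][17-39 FREE]
Op 4: b = realloc(b, 15) -> b = 17; heap: [0-8 ALLOC][9-10 FREE][11-16 ALLOC][17-31 ALLOC][32-39 FREE]
Free blocks: [2 8] total_free=10 largest=8 -> 100*(10-8)/10 = 200/10 = 20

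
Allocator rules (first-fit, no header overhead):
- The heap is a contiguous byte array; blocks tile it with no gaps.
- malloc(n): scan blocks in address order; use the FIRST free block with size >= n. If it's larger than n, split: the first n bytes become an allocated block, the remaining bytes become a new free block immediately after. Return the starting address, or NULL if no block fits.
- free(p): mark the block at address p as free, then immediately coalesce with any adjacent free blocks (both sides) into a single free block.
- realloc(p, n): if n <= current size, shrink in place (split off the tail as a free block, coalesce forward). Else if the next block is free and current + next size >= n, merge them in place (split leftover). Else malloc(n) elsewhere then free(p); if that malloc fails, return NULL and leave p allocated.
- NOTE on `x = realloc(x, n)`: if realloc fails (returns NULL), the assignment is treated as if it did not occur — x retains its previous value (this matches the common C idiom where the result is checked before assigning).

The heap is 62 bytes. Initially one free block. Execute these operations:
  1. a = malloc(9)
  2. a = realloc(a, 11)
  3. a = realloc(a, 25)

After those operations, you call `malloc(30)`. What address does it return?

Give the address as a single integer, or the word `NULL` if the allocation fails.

Answer: 25

Derivation:
Op 1: a = malloc(9) -> a = 0; heap: [0-8 ALLOC][9-61 FREE]
Op 2: a = realloc(a, 11) -> a = 0; heap: [0-10 ALLOC][11-61 FREE]
Op 3: a = realloc(a, 25) -> a = 0; heap: [0-24 ALLOC][25-61 FREE]
malloc(30): first-fit scan over [0-24 ALLOC][25-61 FREE] -> 25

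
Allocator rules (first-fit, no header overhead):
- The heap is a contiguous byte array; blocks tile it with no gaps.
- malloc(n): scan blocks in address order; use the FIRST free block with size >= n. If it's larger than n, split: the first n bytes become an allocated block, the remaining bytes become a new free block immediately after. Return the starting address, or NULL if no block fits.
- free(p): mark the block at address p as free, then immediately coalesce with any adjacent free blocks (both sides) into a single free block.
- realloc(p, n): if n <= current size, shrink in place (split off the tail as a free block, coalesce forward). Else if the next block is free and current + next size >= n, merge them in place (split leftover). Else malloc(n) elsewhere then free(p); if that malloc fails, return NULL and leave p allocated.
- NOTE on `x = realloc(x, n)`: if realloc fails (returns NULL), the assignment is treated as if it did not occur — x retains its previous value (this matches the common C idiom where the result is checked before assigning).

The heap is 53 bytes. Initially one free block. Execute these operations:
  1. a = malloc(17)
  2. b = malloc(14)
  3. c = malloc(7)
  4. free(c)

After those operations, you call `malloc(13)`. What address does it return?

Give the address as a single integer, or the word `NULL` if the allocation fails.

Op 1: a = malloc(17) -> a = 0; heap: [0-16 ALLOC][17-52 FREE]
Op 2: b = malloc(14) -> b = 17; heap: [0-16 ALLOC][17-30 ALLOC][31-52 FREE]
Op 3: c = malloc(7) -> c = 31; heap: [0-16 ALLOC][17-30 ALLOC][31-37 ALLOC][38-52 FREE]
Op 4: free(c) -> (freed c); heap: [0-16 ALLOC][17-30 ALLOC][31-52 FREE]
malloc(13): first-fit scan over [0-16 ALLOC][17-30 ALLOC][31-52 FREE] -> 31

Answer: 31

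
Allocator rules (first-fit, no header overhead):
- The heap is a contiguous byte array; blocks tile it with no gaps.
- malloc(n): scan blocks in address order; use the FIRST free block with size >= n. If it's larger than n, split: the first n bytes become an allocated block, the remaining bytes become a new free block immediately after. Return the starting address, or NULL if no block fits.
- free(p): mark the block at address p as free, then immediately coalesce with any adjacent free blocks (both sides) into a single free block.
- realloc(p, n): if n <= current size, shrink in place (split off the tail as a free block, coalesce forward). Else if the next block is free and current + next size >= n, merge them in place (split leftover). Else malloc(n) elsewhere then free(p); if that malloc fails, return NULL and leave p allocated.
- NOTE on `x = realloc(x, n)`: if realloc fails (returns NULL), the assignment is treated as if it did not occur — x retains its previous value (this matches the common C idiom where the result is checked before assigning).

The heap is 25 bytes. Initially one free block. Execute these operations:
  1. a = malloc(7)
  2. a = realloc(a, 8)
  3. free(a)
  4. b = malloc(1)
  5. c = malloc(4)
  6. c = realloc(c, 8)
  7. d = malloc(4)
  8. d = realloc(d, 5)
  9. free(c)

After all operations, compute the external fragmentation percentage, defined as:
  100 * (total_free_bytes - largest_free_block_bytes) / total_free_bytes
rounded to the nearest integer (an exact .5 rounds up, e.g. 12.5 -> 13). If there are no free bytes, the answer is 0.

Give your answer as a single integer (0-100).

Op 1: a = malloc(7) -> a = 0; heap: [0-6 ALLOC][7-24 FREE]
Op 2: a = realloc(a, 8) -> a = 0; heap: [0-7 ALLOC][8-24 FREE]
Op 3: free(a) -> (freed a); heap: [0-24 FREE]
Op 4: b = malloc(1) -> b = 0; heap: [0-0 ALLOC][1-24 FREE]
Op 5: c = malloc(4) -> c = 1; heap: [0-0 ALLOC][1-4 ALLOC][5-24 FREE]
Op 6: c = realloc(c, 8) -> c = 1; heap: [0-0 ALLOC][1-8 ALLOC][9-24 FREE]
Op 7: d = malloc(4) -> d = 9; heap: [0-0 ALLOC][1-8 ALLOC][9-12 ALLOC][13-24 FREE]
Op 8: d = realloc(d, 5) -> d = 9; heap: [0-0 ALLOC][1-8 ALLOC][9-13 ALLOC][14-24 FREE]
Op 9: free(c) -> (freed c); heap: [0-0 ALLOC][1-8 FREE][9-13 ALLOC][14-24 FREE]
Free blocks: [8 11] total_free=19 largest=11 -> 100*(19-11)/19 = 800/19 ≈ 42.105 -> rounds to 42

Answer: 42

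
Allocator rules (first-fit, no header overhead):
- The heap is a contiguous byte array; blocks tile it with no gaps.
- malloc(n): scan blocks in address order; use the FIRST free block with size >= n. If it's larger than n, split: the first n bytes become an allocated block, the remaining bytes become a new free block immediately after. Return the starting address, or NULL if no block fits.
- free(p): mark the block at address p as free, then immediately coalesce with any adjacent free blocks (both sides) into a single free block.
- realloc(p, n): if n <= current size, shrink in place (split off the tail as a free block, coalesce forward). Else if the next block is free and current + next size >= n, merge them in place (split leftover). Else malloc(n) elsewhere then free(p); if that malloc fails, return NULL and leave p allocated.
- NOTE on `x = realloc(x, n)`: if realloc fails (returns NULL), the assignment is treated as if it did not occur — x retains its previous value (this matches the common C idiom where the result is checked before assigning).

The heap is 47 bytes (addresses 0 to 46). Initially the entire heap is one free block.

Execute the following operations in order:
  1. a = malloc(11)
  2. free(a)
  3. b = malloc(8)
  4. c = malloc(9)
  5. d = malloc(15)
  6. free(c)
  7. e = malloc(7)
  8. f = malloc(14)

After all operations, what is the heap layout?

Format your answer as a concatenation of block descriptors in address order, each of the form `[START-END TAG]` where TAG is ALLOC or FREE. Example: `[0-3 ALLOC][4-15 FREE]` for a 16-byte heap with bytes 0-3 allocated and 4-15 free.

Op 1: a = malloc(11) -> a = 0; heap: [0-10 ALLOC][11-46 FREE]
Op 2: free(a) -> (freed a); heap: [0-46 FREE]
Op 3: b = malloc(8) -> b = 0; heap: [0-7 ALLOC][8-46 FREE]
Op 4: c = malloc(9) -> c = 8; heap: [0-7 ALLOC][8-16 ALLOC][17-46 FREE]
Op 5: d = malloc(15) -> d = 17; heap: [0-7 ALLOC][8-16 ALLOC][17-31 ALLOC][32-46 FREE]
Op 6: free(c) -> (freed c); heap: [0-7 ALLOC][8-16 FREE][17-31 ALLOC][32-46 FREE]
Op 7: e = malloc(7) -> e = 8; heap: [0-7 ALLOC][8-14 ALLOC][15-16 FREE][17-31 ALLOC][32-46 FREE]
Op 8: f = malloc(14) -> f = 32; heap: [0-7 ALLOC][8-14 ALLOC][15-16 FREE][17-31 ALLOC][32-45 ALLOC][46-46 FREE]

Answer: [0-7 ALLOC][8-14 ALLOC][15-16 FREE][17-31 ALLOC][32-45 ALLOC][46-46 FREE]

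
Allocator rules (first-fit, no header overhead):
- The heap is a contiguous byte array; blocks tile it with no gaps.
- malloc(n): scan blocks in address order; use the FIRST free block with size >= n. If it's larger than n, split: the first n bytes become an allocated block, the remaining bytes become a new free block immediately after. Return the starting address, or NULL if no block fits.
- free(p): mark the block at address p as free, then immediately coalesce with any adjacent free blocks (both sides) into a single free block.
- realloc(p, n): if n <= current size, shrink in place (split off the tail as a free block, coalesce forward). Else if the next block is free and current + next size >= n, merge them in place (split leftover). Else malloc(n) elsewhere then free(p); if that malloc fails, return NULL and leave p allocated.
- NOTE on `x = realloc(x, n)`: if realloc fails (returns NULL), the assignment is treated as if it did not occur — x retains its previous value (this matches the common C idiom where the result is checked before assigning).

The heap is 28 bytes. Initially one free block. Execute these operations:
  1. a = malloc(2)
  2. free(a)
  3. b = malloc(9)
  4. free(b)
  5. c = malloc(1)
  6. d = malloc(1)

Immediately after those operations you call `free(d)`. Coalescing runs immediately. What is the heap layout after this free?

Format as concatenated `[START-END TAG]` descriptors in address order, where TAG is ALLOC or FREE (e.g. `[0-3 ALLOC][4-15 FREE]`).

Answer: [0-0 ALLOC][1-27 FREE]

Derivation:
Op 1: a = malloc(2) -> a = 0; heap: [0-1 ALLOC][2-27 FREE]
Op 2: free(a) -> (freed a); heap: [0-27 FREE]
Op 3: b = malloc(9) -> b = 0; heap: [0-8 ALLOC][9-27 FREE]
Op 4: free(b) -> (freed b); heap: [0-27 FREE]
Op 5: c = malloc(1) -> c = 0; heap: [0-0 ALLOC][1-27 FREE]
Op 6: d = malloc(1) -> d = 1; heap: [0-0 ALLOC][1-1 ALLOC][2-27 FREE]
free(d): d = 1 -> block [1-1 ALLOC]; mark free, coalesce with adjacent free neighbors -> [0-0 ALLOC][1-27 FREE]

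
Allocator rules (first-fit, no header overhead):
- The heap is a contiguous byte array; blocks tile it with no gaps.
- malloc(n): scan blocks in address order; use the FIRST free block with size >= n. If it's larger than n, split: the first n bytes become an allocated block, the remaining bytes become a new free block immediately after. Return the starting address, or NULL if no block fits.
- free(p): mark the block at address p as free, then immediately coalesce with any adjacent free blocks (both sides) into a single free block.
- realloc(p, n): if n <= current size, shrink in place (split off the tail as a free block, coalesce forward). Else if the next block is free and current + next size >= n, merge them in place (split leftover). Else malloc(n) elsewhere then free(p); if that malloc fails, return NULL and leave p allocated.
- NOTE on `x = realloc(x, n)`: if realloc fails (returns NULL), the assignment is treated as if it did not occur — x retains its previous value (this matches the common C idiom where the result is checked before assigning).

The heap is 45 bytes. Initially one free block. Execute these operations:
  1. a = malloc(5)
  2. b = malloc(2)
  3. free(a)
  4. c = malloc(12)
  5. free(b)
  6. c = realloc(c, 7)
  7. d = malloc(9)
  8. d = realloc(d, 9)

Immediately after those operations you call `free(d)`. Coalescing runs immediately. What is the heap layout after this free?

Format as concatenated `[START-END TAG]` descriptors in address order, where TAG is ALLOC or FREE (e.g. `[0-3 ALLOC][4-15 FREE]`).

Op 1: a = malloc(5) -> a = 0; heap: [0-4 ALLOC][5-44 FREE]
Op 2: b = malloc(2) -> b = 5; heap: [0-4 ALLOC][5-6 ALLOC][7-44 FREE]
Op 3: free(a) -> (freed a); heap: [0-4 FREE][5-6 ALLOC][7-44 FREE]
Op 4: c = malloc(12) -> c = 7; heap: [0-4 FREE][5-6 ALLOC][7-18 ALLOC][19-44 FREE]
Op 5: free(b) -> (freed b); heap: [0-6 FREE][7-18 ALLOC][19-44 FREE]
Op 6: c = realloc(c, 7) -> c = 7; heap: [0-6 FREE][7-13 ALLOC][14-44 FREE]
Op 7: d = malloc(9) -> d = 14; heap: [0-6 FREE][7-13 ALLOC][14-22 ALLOC][23-44 FREE]
Op 8: d = realloc(d, 9) -> d = 14; heap: [0-6 FREE][7-13 ALLOC][14-22 ALLOC][23-44 FREE]
free(d): d = 14 -> block [14-22 ALLOC]; mark free, coalesce with adjacent free neighbors -> [0-6 FREE][7-13 ALLOC][14-44 FREE]

Answer: [0-6 FREE][7-13 ALLOC][14-44 FREE]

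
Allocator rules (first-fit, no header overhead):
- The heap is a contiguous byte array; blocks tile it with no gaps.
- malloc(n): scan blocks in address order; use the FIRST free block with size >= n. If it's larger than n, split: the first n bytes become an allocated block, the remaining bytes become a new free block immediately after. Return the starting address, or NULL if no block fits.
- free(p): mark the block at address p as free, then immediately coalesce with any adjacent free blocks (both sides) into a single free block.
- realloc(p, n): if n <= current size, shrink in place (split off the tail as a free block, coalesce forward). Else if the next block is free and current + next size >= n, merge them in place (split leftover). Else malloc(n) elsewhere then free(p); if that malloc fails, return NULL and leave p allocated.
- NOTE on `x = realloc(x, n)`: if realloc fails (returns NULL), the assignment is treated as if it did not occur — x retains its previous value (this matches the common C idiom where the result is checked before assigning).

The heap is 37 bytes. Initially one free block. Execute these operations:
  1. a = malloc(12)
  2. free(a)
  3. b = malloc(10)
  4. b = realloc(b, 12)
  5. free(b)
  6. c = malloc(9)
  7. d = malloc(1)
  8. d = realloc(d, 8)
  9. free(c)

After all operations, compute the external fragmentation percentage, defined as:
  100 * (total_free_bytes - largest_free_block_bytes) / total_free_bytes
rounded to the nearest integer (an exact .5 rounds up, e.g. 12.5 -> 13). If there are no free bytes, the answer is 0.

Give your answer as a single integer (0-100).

Answer: 31

Derivation:
Op 1: a = malloc(12) -> a = 0; heap: [0-11 ALLOC][12-36 FREE]
Op 2: free(a) -> (freed a); heap: [0-36 FREE]
Op 3: b = malloc(10) -> b = 0; heap: [0-9 ALLOC][10-36 FREE]
Op 4: b = realloc(b, 12) -> b = 0; heap: [0-11 ALLOC][12-36 FREE]
Op 5: free(b) -> (freed b); heap: [0-36 FREE]
Op 6: c = malloc(9) -> c = 0; heap: [0-8 ALLOC][9-36 FREE]
Op 7: d = malloc(1) -> d = 9; heap: [0-8 ALLOC][9-9 ALLOC][10-36 FREE]
Op 8: d = realloc(d, 8) -> d = 9; heap: [0-8 ALLOC][9-16 ALLOC][17-36 FREE]
Op 9: free(c) -> (freed c); heap: [0-8 FREE][9-16 ALLOC][17-36 FREE]
Free blocks: [9 20] total_free=29 largest=20 -> 100*(29-20)/29 = 900/29 ≈ 31.034 -> rounds to 31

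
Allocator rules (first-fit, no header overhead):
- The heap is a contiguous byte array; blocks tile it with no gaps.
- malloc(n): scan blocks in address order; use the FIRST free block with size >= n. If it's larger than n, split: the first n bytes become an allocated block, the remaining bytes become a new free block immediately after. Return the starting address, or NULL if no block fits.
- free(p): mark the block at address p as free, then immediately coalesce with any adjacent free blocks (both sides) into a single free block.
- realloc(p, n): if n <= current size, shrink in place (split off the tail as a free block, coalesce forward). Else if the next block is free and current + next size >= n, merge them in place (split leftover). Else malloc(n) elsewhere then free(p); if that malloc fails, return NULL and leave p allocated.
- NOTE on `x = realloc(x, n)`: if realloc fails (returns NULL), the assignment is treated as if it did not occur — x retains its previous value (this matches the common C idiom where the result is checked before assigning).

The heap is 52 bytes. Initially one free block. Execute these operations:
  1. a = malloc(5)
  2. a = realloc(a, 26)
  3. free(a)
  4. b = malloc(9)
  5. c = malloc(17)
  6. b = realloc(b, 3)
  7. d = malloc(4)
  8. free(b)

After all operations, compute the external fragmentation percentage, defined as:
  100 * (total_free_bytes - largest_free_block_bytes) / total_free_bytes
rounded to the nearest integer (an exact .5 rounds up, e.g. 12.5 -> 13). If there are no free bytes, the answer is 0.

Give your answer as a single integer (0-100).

Answer: 16

Derivation:
Op 1: a = malloc(5) -> a = 0; heap: [0-4 ALLOC][5-51 FREE]
Op 2: a = realloc(a, 26) -> a = 0; heap: [0-25 ALLOC][26-51 FREE]
Op 3: free(a) -> (freed a); heap: [0-51 FREE]
Op 4: b = malloc(9) -> b = 0; heap: [0-8 ALLOC][9-51 FREE]
Op 5: c = malloc(17) -> c = 9; heap: [0-8 ALLOC][9-25 ALLOC][26-51 FREE]
Op 6: b = realloc(b, 3) -> b = 0; heap: [0-2 ALLOC][3-8 FREE][9-25 ALLOC][26-51 FREE]
Op 7: d = malloc(4) -> d = 3; heap: [0-2 ALLOC][3-6 ALLOC][7-8 FREE][9-25 ALLOC][26-51 FREE]
Op 8: free(b) -> (freed b); heap: [0-2 FREE][3-6 ALLOC][7-8 FREE][9-25 ALLOC][26-51 FREE]
Free blocks: [3 2 26] total_free=31 largest=26 -> 100*(31-26)/31 = 500/31 ≈ 16.129 -> rounds to 16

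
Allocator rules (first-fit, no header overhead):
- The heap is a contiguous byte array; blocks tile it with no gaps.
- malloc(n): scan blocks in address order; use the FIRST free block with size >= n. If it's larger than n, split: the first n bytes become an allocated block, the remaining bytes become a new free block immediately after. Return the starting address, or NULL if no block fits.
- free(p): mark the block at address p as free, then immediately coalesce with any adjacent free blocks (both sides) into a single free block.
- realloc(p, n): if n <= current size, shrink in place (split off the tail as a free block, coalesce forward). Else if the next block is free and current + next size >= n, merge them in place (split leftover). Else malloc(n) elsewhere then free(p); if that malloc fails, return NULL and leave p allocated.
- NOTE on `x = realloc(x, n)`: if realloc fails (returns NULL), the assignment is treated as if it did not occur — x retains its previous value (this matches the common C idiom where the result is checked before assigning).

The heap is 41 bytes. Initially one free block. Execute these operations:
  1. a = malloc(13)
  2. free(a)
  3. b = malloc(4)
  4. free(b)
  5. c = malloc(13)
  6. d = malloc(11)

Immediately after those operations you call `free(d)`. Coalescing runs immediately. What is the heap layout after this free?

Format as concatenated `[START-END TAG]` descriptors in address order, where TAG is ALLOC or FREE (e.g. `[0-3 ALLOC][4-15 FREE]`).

Answer: [0-12 ALLOC][13-40 FREE]

Derivation:
Op 1: a = malloc(13) -> a = 0; heap: [0-12 ALLOC][13-40 FREE]
Op 2: free(a) -> (freed a); heap: [0-40 FREE]
Op 3: b = malloc(4) -> b = 0; heap: [0-3 ALLOC][4-40 FREE]
Op 4: free(b) -> (freed b); heap: [0-40 FREE]
Op 5: c = malloc(13) -> c = 0; heap: [0-12 ALLOC][13-40 FREE]
Op 6: d = malloc(11) -> d = 13; heap: [0-12 ALLOC][13-23 ALLOC][24-40 FREE]
free(d): d = 13 -> block [13-23 ALLOC]; mark free, coalesce with adjacent free neighbors -> [0-12 ALLOC][13-40 FREE]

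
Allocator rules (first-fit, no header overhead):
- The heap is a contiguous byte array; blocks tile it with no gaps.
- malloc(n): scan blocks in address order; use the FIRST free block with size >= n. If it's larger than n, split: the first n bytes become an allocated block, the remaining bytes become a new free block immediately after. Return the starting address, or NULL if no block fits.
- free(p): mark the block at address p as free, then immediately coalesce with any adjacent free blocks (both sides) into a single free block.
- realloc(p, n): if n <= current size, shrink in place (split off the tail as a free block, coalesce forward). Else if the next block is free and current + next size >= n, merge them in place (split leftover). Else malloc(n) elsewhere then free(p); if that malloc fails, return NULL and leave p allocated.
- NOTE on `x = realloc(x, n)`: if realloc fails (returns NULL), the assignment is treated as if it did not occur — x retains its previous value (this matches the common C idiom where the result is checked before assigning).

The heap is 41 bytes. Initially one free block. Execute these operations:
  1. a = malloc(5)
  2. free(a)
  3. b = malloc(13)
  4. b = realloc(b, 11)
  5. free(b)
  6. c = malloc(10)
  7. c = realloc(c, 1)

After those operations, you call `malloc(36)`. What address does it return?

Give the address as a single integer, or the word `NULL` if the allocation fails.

Op 1: a = malloc(5) -> a = 0; heap: [0-4 ALLOC][5-40 FREE]
Op 2: free(a) -> (freed a); heap: [0-40 FREE]
Op 3: b = malloc(13) -> b = 0; heap: [0-12 ALLOC][13-40 FREE]
Op 4: b = realloc(b, 11) -> b = 0; heap: [0-10 ALLOC][11-40 FREE]
Op 5: free(b) -> (freed b); heap: [0-40 FREE]
Op 6: c = malloc(10) -> c = 0; heap: [0-9 ALLOC][10-40 FREE]
Op 7: c = realloc(c, 1) -> c = 0; heap: [0-0 ALLOC][1-40 FREE]
malloc(36): first-fit scan over [0-0 ALLOC][1-40 FREE] -> 1

Answer: 1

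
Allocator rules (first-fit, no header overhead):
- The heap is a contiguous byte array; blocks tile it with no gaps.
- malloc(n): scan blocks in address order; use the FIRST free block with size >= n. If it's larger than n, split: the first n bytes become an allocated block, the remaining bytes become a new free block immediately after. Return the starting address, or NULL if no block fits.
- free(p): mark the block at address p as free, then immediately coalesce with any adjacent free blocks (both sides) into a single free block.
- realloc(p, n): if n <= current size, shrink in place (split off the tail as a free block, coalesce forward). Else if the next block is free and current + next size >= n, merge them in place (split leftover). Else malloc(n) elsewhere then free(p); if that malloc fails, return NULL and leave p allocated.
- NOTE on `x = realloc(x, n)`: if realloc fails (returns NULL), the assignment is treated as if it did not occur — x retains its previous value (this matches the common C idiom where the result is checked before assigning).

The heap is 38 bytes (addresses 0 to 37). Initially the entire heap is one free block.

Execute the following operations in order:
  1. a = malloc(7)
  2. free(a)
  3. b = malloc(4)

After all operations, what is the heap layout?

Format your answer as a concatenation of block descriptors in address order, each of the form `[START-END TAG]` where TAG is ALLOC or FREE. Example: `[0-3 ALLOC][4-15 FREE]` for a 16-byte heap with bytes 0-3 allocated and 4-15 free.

Answer: [0-3 ALLOC][4-37 FREE]

Derivation:
Op 1: a = malloc(7) -> a = 0; heap: [0-6 ALLOC][7-37 FREE]
Op 2: free(a) -> (freed a); heap: [0-37 FREE]
Op 3: b = malloc(4) -> b = 0; heap: [0-3 ALLOC][4-37 FREE]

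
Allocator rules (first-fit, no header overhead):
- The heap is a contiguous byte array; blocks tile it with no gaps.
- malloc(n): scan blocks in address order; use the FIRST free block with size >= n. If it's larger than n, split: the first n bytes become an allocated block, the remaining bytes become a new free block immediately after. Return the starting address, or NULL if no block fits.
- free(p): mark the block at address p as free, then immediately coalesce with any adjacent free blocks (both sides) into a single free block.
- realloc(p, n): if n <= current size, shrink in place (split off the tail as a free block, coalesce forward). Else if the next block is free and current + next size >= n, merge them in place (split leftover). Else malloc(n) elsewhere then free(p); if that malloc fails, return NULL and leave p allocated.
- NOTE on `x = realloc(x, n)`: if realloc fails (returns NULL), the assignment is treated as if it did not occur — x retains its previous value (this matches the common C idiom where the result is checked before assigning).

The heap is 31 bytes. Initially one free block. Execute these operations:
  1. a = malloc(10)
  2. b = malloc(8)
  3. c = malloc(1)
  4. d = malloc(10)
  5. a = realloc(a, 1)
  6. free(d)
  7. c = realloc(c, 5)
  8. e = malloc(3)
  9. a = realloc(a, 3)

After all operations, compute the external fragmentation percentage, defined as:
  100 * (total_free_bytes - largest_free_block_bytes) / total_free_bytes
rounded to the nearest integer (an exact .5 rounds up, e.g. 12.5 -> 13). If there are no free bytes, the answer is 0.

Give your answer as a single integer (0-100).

Answer: 33

Derivation:
Op 1: a = malloc(10) -> a = 0; heap: [0-9 ALLOC][10-30 FREE]
Op 2: b = malloc(8) -> b = 10; heap: [0-9 ALLOC][10-17 ALLOC][18-30 FREE]
Op 3: c = malloc(1) -> c = 18; heap: [0-9 ALLOC][10-17 ALLOC][18-18 ALLOC][19-30 FREE]
Op 4: d = malloc(10) -> d = 19; heap: [0-9 ALLOC][10-17 ALLOC][18-18 ALLOC][19-28 ALLOC][29-30 FREE]
Op 5: a = realloc(a, 1) -> a = 0; heap: [0-0 ALLOC][1-9 FREE][10-17 ALLOC][18-18 ALLOC][19-28 ALLOC][29-30 FREE]
Op 6: free(d) -> (freed d); heap: [0-0 ALLOC][1-9 FREE][10-17 ALLOC][18-18 ALLOC][19-30 FREE]
Op 7: c = realloc(c, 5) -> c = 18; heap: [0-0 ALLOC][1-9 FREE][10-17 ALLOC][18-22 ALLOC][23-30 FREE]
Op 8: e = malloc(3) -> e = 1; heap: [0-0 ALLOC][1-3 ALLOC][4-9 FREE][10-17 ALLOC][18-22 ALLOC][23-30 FREE]
Op 9: a = realloc(a, 3) -> a = 4; heap: [0-0 FREE][1-3 ALLOC][4-6 ALLOC][7-9 FREE][10-17 ALLOC][18-22 ALLOC][23-30 FREE]
Free blocks: [1 3 8] total_free=12 largest=8 -> 100*(12-8)/12 = 400/12 ≈ 33.333 -> rounds to 33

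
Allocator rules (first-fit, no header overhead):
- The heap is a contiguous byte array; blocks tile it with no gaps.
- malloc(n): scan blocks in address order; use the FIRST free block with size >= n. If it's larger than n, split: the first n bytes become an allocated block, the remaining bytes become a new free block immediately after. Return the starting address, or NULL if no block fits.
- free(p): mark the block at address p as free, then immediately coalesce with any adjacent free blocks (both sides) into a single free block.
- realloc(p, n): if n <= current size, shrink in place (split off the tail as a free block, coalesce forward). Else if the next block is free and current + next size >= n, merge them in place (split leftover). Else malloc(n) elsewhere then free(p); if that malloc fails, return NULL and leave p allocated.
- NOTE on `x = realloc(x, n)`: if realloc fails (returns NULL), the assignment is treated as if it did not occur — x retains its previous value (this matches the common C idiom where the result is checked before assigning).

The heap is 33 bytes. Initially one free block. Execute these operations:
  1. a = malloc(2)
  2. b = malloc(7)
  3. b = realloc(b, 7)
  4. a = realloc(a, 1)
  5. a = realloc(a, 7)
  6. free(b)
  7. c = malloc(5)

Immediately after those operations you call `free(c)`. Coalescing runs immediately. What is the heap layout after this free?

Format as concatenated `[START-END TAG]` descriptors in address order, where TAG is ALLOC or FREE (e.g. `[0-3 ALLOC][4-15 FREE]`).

Op 1: a = malloc(2) -> a = 0; heap: [0-1 ALLOC][2-32 FREE]
Op 2: b = malloc(7) -> b = 2; heap: [0-1 ALLOC][2-8 ALLOC][9-32 FREE]
Op 3: b = realloc(b, 7) -> b = 2; heap: [0-1 ALLOC][2-8 ALLOC][9-32 FREE]
Op 4: a = realloc(a, 1) -> a = 0; heap: [0-0 ALLOC][1-1 FREE][2-8 ALLOC][9-32 FREE]
Op 5: a = realloc(a, 7) -> a = 9; heap: [0-1 FREE][2-8 ALLOC][9-15 ALLOC][16-32 FREE]
Op 6: free(b) -> (freed b); heap: [0-8 FREE][9-15 ALLOC][16-32 FREE]
Op 7: c = malloc(5) -> c = 0; heap: [0-4 ALLOC][5-8 FREE][9-15 ALLOC][16-32 FREE]
free(c): c = 0 -> block [0-4 ALLOC]; mark free, coalesce with adjacent free neighbors -> [0-8 FREE][9-15 ALLOC][16-32 FREE]

Answer: [0-8 FREE][9-15 ALLOC][16-32 FREE]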